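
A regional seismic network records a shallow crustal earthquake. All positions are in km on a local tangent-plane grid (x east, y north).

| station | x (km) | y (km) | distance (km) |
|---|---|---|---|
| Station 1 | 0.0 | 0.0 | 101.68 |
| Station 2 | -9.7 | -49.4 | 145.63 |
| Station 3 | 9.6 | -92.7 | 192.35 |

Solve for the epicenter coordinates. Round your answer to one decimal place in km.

Circle about each station: x² + y² = 101.68²; (x + 9.7)² + (y + 49.4)² = 145.63²; (x − 9.6)² + (y + 92.7)² = 192.35².
Subtracting the Station 1 equation from the Station 2 and Station 3 equations removes the quadratic terms:
-19.4 x − 98.8 y = -8334.82
19.2 x − 185.4 y = -17974.25
Solving the 2×2 system: x ≈ -42.0, y ≈ 92.6 km.

x ≈ -42.0 km, y ≈ 92.6 km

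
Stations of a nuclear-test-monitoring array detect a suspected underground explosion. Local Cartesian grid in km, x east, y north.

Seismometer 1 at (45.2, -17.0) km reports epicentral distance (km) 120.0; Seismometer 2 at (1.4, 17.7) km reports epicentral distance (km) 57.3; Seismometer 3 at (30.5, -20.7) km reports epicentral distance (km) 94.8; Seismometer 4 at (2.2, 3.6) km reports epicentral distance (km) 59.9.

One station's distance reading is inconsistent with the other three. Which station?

Seismometer 1

Solve using three stations at a time. Using Seismometer 2, Seismometer 3, Seismometer 4 (subtract circle equations pairwise → linear system) gives (x, y) ≈ (-56.1, 18.2).
Distances from that point to each station vs reported:
  Seismometer 1: calculated 107.2 vs reported 120.0 → residual 12.8 km
  Seismometer 2: calculated 57.5 vs reported 57.3 → residual 0.2 km
  Seismometer 3: calculated 94.9 vs reported 94.8 → residual 0.1 km
  Seismometer 4: calculated 60.1 vs reported 59.9 → residual 0.2 km
Seismometer 2, Seismometer 3, Seismometer 4 are mutually consistent (residuals ≈ 0); Seismometer 1 is off by 12.8 km.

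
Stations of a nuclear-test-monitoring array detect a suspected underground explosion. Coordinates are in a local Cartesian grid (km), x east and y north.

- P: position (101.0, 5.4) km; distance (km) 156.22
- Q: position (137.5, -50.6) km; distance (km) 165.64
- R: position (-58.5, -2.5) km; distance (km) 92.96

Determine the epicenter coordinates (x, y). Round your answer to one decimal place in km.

(-23.7, -88.7)

Circle about each station: (x − 101.0)² + (y − 5.4)² = 156.22²; (x − 137.5)² + (y + 50.6)² = 165.64²; (x + 58.5)² + (y + 2.5)² = 92.96².
Subtracting the P equation from the Q and R equations removes the quadratic terms:
73.0 x − 112.0 y = 8204.53
-319.0 x − 15.8 y = 8961.47
Solving the 2×2 system: x ≈ -23.7, y ≈ -88.7 km.
Check against P (with the unrounded x, y): √((x − 101.0)²+(y − 5.4)²) = 156.22 ≈ 156.22 km. ✓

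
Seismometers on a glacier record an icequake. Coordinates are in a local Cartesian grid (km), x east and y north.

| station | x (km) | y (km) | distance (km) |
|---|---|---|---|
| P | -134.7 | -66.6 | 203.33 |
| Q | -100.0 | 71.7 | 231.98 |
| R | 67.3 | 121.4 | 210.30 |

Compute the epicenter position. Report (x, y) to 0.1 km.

Circle about each station: (x + 134.7)² + (y + 66.6)² = 203.33²; (x + 100.0)² + (y − 71.7)² = 231.98²; (x − 67.3)² + (y − 121.4)² = 210.30².
Subtracting pairs of circle equations eliminates x²+y² and gives linear equations (the radical axes):
69.4 x + 276.6 y = -19910.39
404.0 x + 376.0 y = -6195.40
Solving the 2×2 system: x ≈ 67.4, y ≈ -88.9 km.

67.4 km east, -88.9 km north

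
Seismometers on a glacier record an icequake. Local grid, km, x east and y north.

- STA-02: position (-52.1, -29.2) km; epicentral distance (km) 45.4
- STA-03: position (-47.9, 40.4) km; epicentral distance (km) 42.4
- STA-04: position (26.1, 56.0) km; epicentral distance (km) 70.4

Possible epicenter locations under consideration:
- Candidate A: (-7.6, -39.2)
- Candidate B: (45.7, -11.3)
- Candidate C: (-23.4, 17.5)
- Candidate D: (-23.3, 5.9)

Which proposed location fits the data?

For each candidate, compare |candidate − station| to the reported distance:
Candidate A: residuals STA-02 0.2, STA-03 46.8, STA-04 30.6 → max 46.8 km
Candidate B: residuals STA-02 54.0, STA-03 64.5, STA-04 0.3 → max 64.5 km
Candidate C: residuals STA-02 9.4, STA-03 8.9, STA-04 7.7 → max 9.4 km
Candidate D: residuals STA-02 0.0, STA-03 0.0, STA-04 0.0 → max 0.0 km
Only Candidate D has all residuals ≈ 0.

Candidate D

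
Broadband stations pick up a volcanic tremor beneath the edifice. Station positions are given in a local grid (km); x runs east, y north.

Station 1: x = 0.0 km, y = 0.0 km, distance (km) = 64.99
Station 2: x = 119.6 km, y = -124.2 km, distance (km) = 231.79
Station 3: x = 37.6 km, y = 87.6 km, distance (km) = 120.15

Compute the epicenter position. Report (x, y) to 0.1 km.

(-61.8, 20.1)

Circle about each station: x² + y² = 64.99²; (x − 119.6)² + (y + 124.2)² = 231.79²; (x − 37.6)² + (y − 87.6)² = 120.15².
Subtracting the Station 1 equation from the Station 2 and Station 3 equations removes the quadratic terms:
239.2 x − 248.4 y = -19773.10
75.2 x + 175.2 y = -1124.80
Solving the 2×2 system: x ≈ -61.8, y ≈ 20.1 km.
Check against Station 1 (with the unrounded x, y): √(x²+y²) = 64.98 ≈ 64.99 km. ✓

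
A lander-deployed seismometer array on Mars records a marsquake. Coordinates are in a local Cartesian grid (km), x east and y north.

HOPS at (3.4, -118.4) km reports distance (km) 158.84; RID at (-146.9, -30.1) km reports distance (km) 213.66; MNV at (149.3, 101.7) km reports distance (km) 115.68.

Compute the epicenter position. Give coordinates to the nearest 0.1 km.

x ≈ 57.9 km, y ≈ 30.8 km

Circle about each station: (x − 3.4)² + (y + 118.4)² = 158.84²; (x + 146.9)² + (y + 30.1)² = 213.66²; (x − 149.3)² + (y − 101.7)² = 115.68².
Subtracting the HOPS equation from the RID and MNV equations removes the quadratic terms:
-300.6 x + 176.6 y = -11964.95
291.8 x + 440.2 y = 30451.54
Solving the 2×2 system: x ≈ 57.9, y ≈ 30.8 km.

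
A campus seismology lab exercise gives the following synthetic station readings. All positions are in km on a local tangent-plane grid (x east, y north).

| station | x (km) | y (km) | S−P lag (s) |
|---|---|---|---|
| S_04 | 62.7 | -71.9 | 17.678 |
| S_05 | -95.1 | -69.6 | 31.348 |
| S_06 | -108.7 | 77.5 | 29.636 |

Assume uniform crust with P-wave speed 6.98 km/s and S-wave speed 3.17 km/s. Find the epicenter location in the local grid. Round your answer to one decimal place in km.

Distance from S−P lag: d = Δt · v_P v_S / (v_P − v_S) = Δt · (6.98·3.17)/(6.98−3.17) ≈ 5.8075·Δt.
So d_S_04 = 102.67, d_S_05 = 182.05, d_S_06 = 172.11 km.
Circle about each station: (x − 62.7)² + (y + 71.9)² = 102.67²; (x + 95.1)² + (y + 69.6)² = 182.05²; (x + 108.7)² + (y − 77.5)² = 172.11².
Subtracting the S_04 equation from the S_05 and S_06 equations removes the quadratic terms:
-315.6 x + 4.6 y = -17813.80
-342.8 x + 298.8 y = -10359.68
Solving the 2×2 system: x ≈ 56.9, y ≈ 30.6 km.

x ≈ 56.9 km, y ≈ 30.6 km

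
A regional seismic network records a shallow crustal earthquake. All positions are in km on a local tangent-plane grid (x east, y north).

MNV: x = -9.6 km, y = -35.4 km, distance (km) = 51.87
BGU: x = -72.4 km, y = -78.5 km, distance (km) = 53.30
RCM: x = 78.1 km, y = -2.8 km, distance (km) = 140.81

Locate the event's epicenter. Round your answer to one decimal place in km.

x ≈ -60.7 km, y ≈ -26.5 km

Circle about each station: (x + 9.6)² + (y + 35.4)² = 51.87²; (x + 72.4)² + (y + 78.5)² = 53.30²; (x − 78.1)² + (y + 2.8)² = 140.81².
Subtracting the MNV equation from the BGU and RCM equations removes the quadratic terms:
-125.6 x − 86.2 y = 9908.30
175.4 x + 65.2 y = -12374.83
Solving the 2×2 system: x ≈ -60.7, y ≈ -26.5 km.
Check against MNV (with the unrounded x, y): √((x + 9.6)²+(y + 35.4)²) = 51.87 ≈ 51.87 km. ✓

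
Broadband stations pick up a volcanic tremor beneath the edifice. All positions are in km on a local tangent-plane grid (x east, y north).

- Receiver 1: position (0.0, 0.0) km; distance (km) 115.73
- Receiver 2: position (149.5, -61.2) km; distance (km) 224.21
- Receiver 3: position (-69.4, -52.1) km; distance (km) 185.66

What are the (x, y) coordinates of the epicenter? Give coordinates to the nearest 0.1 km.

x ≈ 11.1 km, y ≈ 115.2 km

Circle about each station: x² + y² = 115.73²; (x − 149.5)² + (y + 61.2)² = 224.21²; (x + 69.4)² + (y + 52.1)² = 185.66².
Subtracting the Receiver 1 equation from the Receiver 2 and Receiver 3 equations removes the quadratic terms:
299.0 x − 122.4 y = -10781.00
-138.8 x − 104.2 y = -13545.43
Solving the 2×2 system: x ≈ 11.1, y ≈ 115.2 km.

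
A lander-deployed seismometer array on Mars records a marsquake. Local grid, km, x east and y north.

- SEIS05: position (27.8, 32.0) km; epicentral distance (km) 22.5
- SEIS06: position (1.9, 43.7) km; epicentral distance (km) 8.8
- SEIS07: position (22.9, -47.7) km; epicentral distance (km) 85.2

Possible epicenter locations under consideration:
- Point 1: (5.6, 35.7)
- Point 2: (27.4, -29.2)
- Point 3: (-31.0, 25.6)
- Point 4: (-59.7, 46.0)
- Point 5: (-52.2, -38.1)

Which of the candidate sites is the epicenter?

Point 1

For each candidate, compare |candidate − station| to the reported distance:
Point 1: residuals SEIS05 0.0, SEIS06 0.0, SEIS07 0.0 → max 0.0 km
Point 2: residuals SEIS05 38.7, SEIS06 68.4, SEIS07 66.2 → max 68.4 km
Point 3: residuals SEIS05 36.6, SEIS06 28.8, SEIS07 5.8 → max 36.6 km
Point 4: residuals SEIS05 66.1, SEIS06 52.8, SEIS07 39.7 → max 66.1 km
Point 5: residuals SEIS05 83.9, SEIS06 89.3, SEIS07 9.5 → max 89.3 km
Only Point 1 has all residuals ≈ 0.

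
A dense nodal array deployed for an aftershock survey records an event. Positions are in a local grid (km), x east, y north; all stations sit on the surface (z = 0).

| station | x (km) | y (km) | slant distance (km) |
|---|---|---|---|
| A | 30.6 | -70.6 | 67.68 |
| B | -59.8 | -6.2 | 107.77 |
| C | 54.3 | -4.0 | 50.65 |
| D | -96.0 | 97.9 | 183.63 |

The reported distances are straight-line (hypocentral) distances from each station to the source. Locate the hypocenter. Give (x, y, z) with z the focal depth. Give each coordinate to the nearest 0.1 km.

(37.2, -20.3, 44.8)

Each station gives a sphere (x−x_i)² + (y−y_i)² + z² = d_i² (stations at z=0).
Subtracting the A sphere from B and C: z² cancels, leaving linear equations in x and y:
-180.8 x + 128.8 y = -9340.03
47.4 x + 133.2 y = -941.07
Solving: x ≈ 37.197, y ≈ -20.302 km (keep extra digits for the depth step; rounded: 37.2, -20.3).
Then from the A sphere: z² = 67.68² − (x − 30.6)² − (y + 70.6)² with x = 37.197, y = -20.302, so z ≈ 44.801 ≈ 44.8 km.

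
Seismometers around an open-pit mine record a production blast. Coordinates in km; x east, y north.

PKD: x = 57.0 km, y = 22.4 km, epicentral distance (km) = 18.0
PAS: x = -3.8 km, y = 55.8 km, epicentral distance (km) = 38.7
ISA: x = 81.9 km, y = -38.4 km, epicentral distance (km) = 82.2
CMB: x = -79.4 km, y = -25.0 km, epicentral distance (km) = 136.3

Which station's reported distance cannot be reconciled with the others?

Solve using three stations at a time. Using PKD, ISA, CMB (subtract circle equations pairwise → linear system) gives (x, y) ≈ (43.4, 34.2).
Distances from that point to each station vs reported:
  PKD: calculated 18.0 vs reported 18.0 → residual 0.0 km
  PAS: calculated 51.9 vs reported 38.7 → residual 13.2 km
  ISA: calculated 82.2 vs reported 82.2 → residual 0.0 km
  CMB: calculated 136.3 vs reported 136.3 → residual 0.0 km
PKD, ISA, CMB are mutually consistent (residuals ≈ 0); PAS is off by 13.2 km.

PAS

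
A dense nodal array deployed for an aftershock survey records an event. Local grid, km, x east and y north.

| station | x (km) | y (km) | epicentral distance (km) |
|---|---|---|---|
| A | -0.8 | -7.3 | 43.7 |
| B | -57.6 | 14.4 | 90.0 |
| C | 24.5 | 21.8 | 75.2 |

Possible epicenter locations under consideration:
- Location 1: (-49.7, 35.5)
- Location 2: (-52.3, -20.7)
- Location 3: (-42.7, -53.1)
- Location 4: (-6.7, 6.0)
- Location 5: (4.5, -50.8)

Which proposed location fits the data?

Location 5

For each candidate, compare |candidate − station| to the reported distance:
Location 1: residuals A 21.3, B 67.5, C 0.3 → max 67.5 km
Location 2: residuals A 9.5, B 54.5, C 12.6 → max 54.5 km
Location 3: residuals A 18.4, B 20.9, C 25.4 → max 25.4 km
Location 4: residuals A 29.2, B 38.4, C 40.2 → max 40.2 km
Location 5: residuals A 0.1, B 0.0, C 0.1 → max 0.1 km
Only Location 5 has all residuals ≈ 0.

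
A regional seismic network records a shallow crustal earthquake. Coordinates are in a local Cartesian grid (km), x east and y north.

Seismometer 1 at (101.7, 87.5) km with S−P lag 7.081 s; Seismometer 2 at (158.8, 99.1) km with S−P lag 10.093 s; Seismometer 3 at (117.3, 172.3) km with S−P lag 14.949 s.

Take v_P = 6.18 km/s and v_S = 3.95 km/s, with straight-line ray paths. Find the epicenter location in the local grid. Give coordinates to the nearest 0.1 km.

(92.8, 10.5)

Distance from S−P lag: d = Δt · v_P v_S / (v_P − v_S) = Δt · (6.18·3.95)/(6.18−3.95) ≈ 10.9466·Δt.
So d_Seismometer 1 = 77.51, d_Seismometer 2 = 110.48, d_Seismometer 3 = 163.64 km.
Circle about each station: (x − 101.7)² + (y − 87.5)² = 77.51²; (x − 158.8)² + (y − 99.1)² = 110.48²; (x − 117.3)² + (y − 172.3)² = 163.64².
Subtracting the Seismometer 1 equation from the Seismometer 2 and Seismometer 3 equations removes the quadratic terms:
114.2 x + 23.2 y = 10841.08
31.2 x + 169.6 y = 4677.19
Solving the 2×2 system: x ≈ 92.8, y ≈ 10.5 km.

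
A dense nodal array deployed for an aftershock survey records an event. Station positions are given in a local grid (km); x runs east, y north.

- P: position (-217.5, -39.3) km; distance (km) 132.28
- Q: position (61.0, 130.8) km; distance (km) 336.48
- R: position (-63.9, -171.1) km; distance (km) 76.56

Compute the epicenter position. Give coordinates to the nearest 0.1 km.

x ≈ -135.0 km, y ≈ -142.7 km

Circle about each station: (x + 217.5)² + (y + 39.3)² = 132.28²; (x − 61.0)² + (y − 130.8)² = 336.48²; (x + 63.9)² + (y + 171.1)² = 76.56².
Subtracting pairs of circle equations eliminates x²+y² and gives linear equations (the radical axes):
557.0 x + 340.2 y = -123741.89
307.2 x − 263.6 y = -3855.76
Solving the 2×2 system: x ≈ -135.0, y ≈ -142.7 km.
Check against P (with the unrounded x, y): √((x + 217.5)²+(y + 39.3)²) = 132.28 ≈ 132.28 km. ✓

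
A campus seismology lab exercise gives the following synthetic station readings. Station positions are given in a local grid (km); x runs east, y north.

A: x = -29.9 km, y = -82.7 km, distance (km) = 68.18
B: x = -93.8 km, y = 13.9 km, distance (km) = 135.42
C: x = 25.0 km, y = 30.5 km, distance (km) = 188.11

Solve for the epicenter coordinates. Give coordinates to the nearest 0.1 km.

Circle about each station: (x + 29.9)² + (y + 82.7)² = 68.18²; (x + 93.8)² + (y − 13.9)² = 135.42²; (x − 25.0)² + (y − 30.5)² = 188.11².
Subtracting the A equation from the B and C equations removes the quadratic terms:
-127.8 x + 193.2 y = -12431.71
109.8 x + 226.4 y = -36914.91
Solving the 2×2 system: x ≈ -86.1, y ≈ -121.3 km.

(-86.1, -121.3)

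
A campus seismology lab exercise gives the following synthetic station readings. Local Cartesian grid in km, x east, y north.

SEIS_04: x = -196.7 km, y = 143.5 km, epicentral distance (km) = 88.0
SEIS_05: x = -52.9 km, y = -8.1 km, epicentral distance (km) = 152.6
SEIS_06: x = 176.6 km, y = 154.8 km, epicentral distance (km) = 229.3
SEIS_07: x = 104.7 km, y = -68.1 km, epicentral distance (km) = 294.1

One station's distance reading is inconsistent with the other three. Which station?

SEIS_06

Solve using three stations at a time. Using SEIS_04, SEIS_05, SEIS_07 (subtract circle equations pairwise → linear system) gives (x, y) ≈ (-109.2, 133.8).
Distances from that point to each station vs reported:
  SEIS_04: calculated 88.0 vs reported 88.0 → residual 0.0 km
  SEIS_05: calculated 152.6 vs reported 152.6 → residual 0.0 km
  SEIS_06: calculated 286.6 vs reported 229.3 → residual 57.3 km
  SEIS_07: calculated 294.1 vs reported 294.1 → residual 0.0 km
SEIS_04, SEIS_05, SEIS_07 are mutually consistent (residuals ≈ 0); SEIS_06 is off by 57.3 km.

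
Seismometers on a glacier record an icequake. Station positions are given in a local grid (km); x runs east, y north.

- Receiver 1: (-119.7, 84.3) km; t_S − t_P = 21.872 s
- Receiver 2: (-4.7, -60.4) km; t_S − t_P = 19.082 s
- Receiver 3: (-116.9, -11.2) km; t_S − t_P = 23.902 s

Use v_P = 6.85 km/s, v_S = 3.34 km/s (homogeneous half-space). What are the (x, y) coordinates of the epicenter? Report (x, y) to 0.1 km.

Distance from S−P lag: d = Δt · v_P v_S / (v_P − v_S) = Δt · (6.85·3.34)/(6.85−3.34) ≈ 6.5182·Δt.
So d_Receiver 1 = 142.57, d_Receiver 2 = 124.38, d_Receiver 3 = 155.80 km.
Circle about each station: (x + 119.7)² + (y − 84.3)² = 142.57²; (x + 4.7)² + (y + 60.4)² = 124.38²; (x + 116.9)² + (y + 11.2)² = 155.80².
Subtracting the Receiver 1 equation from the Receiver 2 and Receiver 3 equations removes the quadratic terms:
230.0 x − 289.4 y = -12908.51
5.6 x − 191.0 y = -11590.97
Solving the 2×2 system: x ≈ 21.0, y ≈ 61.3 km.
Check against Receiver 1 (with the unrounded x, y): √((x + 119.7)²+(y − 84.3)²) = 142.58 ≈ 142.57 km. ✓

21.0 km east, 61.3 km north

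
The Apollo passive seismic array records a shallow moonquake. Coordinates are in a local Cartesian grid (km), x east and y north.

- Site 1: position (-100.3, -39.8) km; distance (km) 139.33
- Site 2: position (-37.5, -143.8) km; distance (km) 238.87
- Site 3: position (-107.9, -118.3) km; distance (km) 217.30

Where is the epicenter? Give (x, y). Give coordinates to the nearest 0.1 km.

Circle about each station: (x + 100.3)² + (y + 39.8)² = 139.33²; (x + 37.5)² + (y + 143.8)² = 238.87²; (x + 107.9)² + (y + 118.3)² = 217.30².
Subtracting pairs of circle equations eliminates x²+y² and gives linear equations (the radical axes):
125.6 x − 208.0 y = -27205.47
-15.2 x − 157.0 y = -13813.27
Solving the 2×2 system: x ≈ -61.1, y ≈ 93.9 km.
Check against Site 1 (with the unrounded x, y): √((x + 100.3)²+(y + 39.8)²) = 139.33 ≈ 139.33 km. ✓

x ≈ -61.1 km, y ≈ 93.9 km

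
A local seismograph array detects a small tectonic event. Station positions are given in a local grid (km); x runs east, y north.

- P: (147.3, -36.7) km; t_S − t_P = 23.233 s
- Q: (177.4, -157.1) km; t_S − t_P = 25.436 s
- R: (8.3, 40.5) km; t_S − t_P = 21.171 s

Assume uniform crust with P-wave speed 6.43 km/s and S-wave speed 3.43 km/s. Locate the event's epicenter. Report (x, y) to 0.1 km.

x ≈ -4.7 km, y ≈ -114.6 km

Distance from S−P lag: d = Δt · v_P v_S / (v_P − v_S) = Δt · (6.43·3.43)/(6.43−3.43) ≈ 7.3516·Δt.
So d_P = 170.80, d_Q = 187.00, d_R = 155.64 km.
Circle about each station: (x − 147.3)² + (y + 36.7)² = 170.80²; (x − 177.4)² + (y + 157.1)² = 187.00²; (x − 8.3)² + (y − 40.5)² = 155.64².
Subtracting the P equation from the Q and R equations removes the quadratic terms:
60.2 x − 240.8 y = 27310.63
-278.0 x + 154.4 y = -16386.21
Solving the 2×2 system: x ≈ -4.7, y ≈ -114.6 km.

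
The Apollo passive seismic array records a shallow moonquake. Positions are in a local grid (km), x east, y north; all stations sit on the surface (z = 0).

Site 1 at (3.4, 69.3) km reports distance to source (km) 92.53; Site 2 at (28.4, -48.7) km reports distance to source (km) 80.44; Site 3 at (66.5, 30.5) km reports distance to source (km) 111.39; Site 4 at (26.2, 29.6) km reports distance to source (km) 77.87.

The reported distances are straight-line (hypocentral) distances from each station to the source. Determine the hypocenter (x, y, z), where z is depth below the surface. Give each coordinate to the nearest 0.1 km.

(-31.5, -8.6, 35.7)

Each station gives a sphere (x−x_i)² + (y−y_i)² + z² = d_i² (stations at z=0).
Subtracting the Site 1 sphere from Site 2 and Site 3: z² cancels, leaving linear equations in x and y:
50.0 x − 236.0 y = 455.41
126.2 x − 77.6 y = -3307.48
Solving: x ≈ -31.498, y ≈ -8.603 km (keep extra digits for the depth step; rounded: -31.5, -8.6).
Then from the Site 1 sphere: z² = 92.53² − (x − 3.4)² − (y − 69.3)² with x = -31.498, y = -8.603, so z ≈ 35.708 ≈ 35.7 km.
Check against Site 4 (with the unrounded solution): distance 77.87 ≈ 77.87 km. ✓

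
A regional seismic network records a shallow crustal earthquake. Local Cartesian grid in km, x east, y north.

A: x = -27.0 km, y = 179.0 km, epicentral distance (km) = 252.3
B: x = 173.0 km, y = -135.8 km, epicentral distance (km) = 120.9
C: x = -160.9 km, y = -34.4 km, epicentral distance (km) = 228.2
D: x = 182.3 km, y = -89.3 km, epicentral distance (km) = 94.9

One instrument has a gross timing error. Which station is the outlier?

Solve using three stations at a time. Using A, B, D (subtract circle equations pairwise → linear system) gives (x, y) ≈ (102.9, -37.3).
Distances from that point to each station vs reported:
  A: calculated 252.3 vs reported 252.3 → residual 0.0 km
  B: calculated 120.9 vs reported 120.9 → residual 0.0 km
  C: calculated 263.8 vs reported 228.2 → residual 35.6 km
  D: calculated 94.9 vs reported 94.9 → residual 0.0 km
A, B, D are mutually consistent (residuals ≈ 0); C is off by 35.6 km.

C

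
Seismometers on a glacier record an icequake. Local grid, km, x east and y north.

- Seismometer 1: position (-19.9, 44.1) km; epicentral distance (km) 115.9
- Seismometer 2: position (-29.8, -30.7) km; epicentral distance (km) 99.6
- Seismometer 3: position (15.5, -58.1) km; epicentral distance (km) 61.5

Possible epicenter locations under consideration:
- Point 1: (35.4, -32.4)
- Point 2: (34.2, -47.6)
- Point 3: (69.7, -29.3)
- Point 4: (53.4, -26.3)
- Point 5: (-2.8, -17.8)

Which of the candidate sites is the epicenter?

For each candidate, compare |candidate − station| to the reported distance:
Point 1: residuals Seismometer 1 21.5, Seismometer 2 34.4, Seismometer 3 29.0 → max 34.4 km
Point 2: residuals Seismometer 1 9.4, Seismometer 2 33.4, Seismometer 3 40.1 → max 40.1 km
Point 3: residuals Seismometer 1 0.1, Seismometer 2 0.1, Seismometer 3 0.1 → max 0.1 km
Point 4: residuals Seismometer 1 14.3, Seismometer 2 16.3, Seismometer 3 12.0 → max 16.3 km
Point 5: residuals Seismometer 1 51.7, Seismometer 2 69.7, Seismometer 3 17.2 → max 69.7 km
Only Point 3 has all residuals ≈ 0.

Point 3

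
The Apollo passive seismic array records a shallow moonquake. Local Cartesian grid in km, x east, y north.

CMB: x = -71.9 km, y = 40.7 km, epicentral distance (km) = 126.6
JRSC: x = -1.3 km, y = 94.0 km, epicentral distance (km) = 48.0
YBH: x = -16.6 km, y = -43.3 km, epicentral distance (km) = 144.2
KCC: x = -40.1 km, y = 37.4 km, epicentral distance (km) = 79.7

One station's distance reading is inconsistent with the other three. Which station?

Solve using three stations at a time. Using CMB, JRSC, YBH (subtract circle equations pairwise → linear system) gives (x, y) ≈ (46.1, 86.5).
Distances from that point to each station vs reported:
  CMB: calculated 126.6 vs reported 126.6 → residual 0.0 km
  JRSC: calculated 48.0 vs reported 48.0 → residual 0.0 km
  YBH: calculated 144.2 vs reported 144.2 → residual 0.0 km
  KCC: calculated 99.2 vs reported 79.7 → residual 19.5 km
CMB, JRSC, YBH are mutually consistent (residuals ≈ 0); KCC is off by 19.5 km.

KCC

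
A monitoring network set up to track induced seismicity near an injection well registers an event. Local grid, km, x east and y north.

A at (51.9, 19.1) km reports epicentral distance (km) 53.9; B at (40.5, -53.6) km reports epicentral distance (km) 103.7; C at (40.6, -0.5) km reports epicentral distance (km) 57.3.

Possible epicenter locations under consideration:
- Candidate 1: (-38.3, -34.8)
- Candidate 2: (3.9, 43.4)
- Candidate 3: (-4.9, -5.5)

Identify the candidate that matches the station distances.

Candidate 2

For each candidate, compare |candidate − station| to the reported distance:
Candidate 1: residuals A 51.2, B 22.7, C 28.7 → max 51.2 km
Candidate 2: residuals A 0.1, B 0.0, C 0.1 → max 0.1 km
Candidate 3: residuals A 8.0, B 37.6, C 11.5 → max 37.6 km
Only Candidate 2 has all residuals ≈ 0.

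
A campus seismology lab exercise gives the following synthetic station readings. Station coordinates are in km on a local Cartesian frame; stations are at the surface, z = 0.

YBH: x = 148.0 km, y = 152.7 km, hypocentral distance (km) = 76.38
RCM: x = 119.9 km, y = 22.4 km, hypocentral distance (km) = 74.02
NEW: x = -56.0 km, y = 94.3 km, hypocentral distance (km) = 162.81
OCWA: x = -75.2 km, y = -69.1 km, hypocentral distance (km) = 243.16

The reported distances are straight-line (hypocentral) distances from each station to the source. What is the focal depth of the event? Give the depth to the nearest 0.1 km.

Each station gives a sphere (x−x_i)² + (y−y_i)² + z² = d_i² (stations at z=0).
Subtracting the YBH sphere from RCM and NEW: z² cancels, leaving linear equations in x and y:
-56.2 x − 260.6 y = -29988.58
-408.0 x − 116.8 y = -53865.99
Solving: x ≈ 105.601, y ≈ 92.302 km (keep extra digits for the depth step; rounded: 105.6, 92.3).
Then from the YBH sphere: z² = 76.38² − (x − 148.0)² − (y − 152.7)² with x = 105.601, y = 92.302, so z ≈ 19.706 ≈ 19.7 km.
Check against OCWA (with the unrounded solution): distance 243.16 ≈ 243.16 km. ✓

19.7 km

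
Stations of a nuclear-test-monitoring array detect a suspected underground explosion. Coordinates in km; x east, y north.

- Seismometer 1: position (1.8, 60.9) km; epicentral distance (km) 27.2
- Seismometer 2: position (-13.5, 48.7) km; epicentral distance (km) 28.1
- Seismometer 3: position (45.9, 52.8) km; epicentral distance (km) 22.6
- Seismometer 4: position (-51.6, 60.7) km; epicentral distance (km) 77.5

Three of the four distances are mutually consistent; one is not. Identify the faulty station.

Solve using three stations at a time. Using Seismometer 1, Seismometer 3, Seismometer 4 (subtract circle equations pairwise → linear system) gives (x, y) ≈ (24.5, 46.1).
Distances from that point to each station vs reported:
  Seismometer 1: calculated 27.1 vs reported 27.2 → residual 0.1 km
  Seismometer 2: calculated 38.1 vs reported 28.1 → residual 10.0 km
  Seismometer 3: calculated 22.5 vs reported 22.6 → residual 0.1 km
  Seismometer 4: calculated 77.5 vs reported 77.5 → residual 0.0 km
Seismometer 1, Seismometer 3, Seismometer 4 are mutually consistent (residuals ≈ 0); Seismometer 2 is off by 10.0 km.

Seismometer 2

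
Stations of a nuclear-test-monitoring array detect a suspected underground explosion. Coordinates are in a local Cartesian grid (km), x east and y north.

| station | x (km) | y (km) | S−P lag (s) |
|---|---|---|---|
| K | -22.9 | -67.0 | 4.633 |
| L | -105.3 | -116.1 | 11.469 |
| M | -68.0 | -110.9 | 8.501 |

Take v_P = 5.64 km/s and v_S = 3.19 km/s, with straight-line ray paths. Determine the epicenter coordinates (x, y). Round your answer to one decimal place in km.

Distance from S−P lag: d = Δt · v_P v_S / (v_P − v_S) = Δt · (5.64·3.19)/(5.64−3.19) ≈ 7.3435·Δt.
So d_K = 34.02, d_L = 84.22, d_M = 62.43 km.
Circle about each station: (x + 22.9)² + (y + 67.0)² = 34.02²; (x + 105.3)² + (y + 116.1)² = 84.22²; (x + 68.0)² + (y + 110.9)² = 62.43².
Subtracting pairs of circle equations eliminates x²+y² and gives linear equations (the radical axes):
-164.8 x − 98.2 y = 13618.24
-90.2 x − 87.8 y = 9169.26
Solving the 2×2 system: x ≈ -52.6, y ≈ -50.4 km.
Check against K (with the unrounded x, y): √((x + 22.9)²+(y + 67.0)²) = 34.05 ≈ 34.02 km. ✓

x ≈ -52.6 km, y ≈ -50.4 km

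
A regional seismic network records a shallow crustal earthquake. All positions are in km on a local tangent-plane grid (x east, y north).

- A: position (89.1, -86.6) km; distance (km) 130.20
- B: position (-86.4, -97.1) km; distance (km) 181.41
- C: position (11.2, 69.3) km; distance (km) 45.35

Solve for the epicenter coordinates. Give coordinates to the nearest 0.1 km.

Circle about each station: (x − 89.1)² + (y + 86.6)² = 130.20²; (x + 86.4)² + (y + 97.1)² = 181.41²; (x − 11.2)² + (y − 69.3)² = 45.35².
Subtracting the A equation from the B and C equations removes the quadratic terms:
-351.0 x − 21.0 y = -14502.55
-155.8 x + 311.8 y = 4384.98
Solving the 2×2 system: x ≈ 39.3, y ≈ 33.7 km.
Check against A (with the unrounded x, y): √((x − 89.1)²+(y + 86.6)²) = 130.20 ≈ 130.20 km. ✓

x ≈ 39.3 km, y ≈ 33.7 km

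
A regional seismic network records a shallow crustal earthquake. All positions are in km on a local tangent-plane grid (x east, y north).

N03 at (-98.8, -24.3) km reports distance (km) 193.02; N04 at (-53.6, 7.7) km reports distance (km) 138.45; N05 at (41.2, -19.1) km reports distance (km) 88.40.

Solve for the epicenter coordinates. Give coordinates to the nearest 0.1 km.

(73.2, 63.3)

Circle about each station: (x + 98.8)² + (y + 24.3)² = 193.02²; (x + 53.6)² + (y − 7.7)² = 138.45²; (x − 41.2)² + (y + 19.1)² = 88.40².
Subtracting the N03 equation from the N04 and N05 equations removes the quadratic terms:
90.4 x + 64.0 y = 10668.64
280.0 x + 10.4 y = 21152.48
Solving the 2×2 system: x ≈ 73.2, y ≈ 63.3 km.
Check against N03 (with the unrounded x, y): √((x + 98.8)²+(y + 24.3)²) = 193.02 ≈ 193.02 km. ✓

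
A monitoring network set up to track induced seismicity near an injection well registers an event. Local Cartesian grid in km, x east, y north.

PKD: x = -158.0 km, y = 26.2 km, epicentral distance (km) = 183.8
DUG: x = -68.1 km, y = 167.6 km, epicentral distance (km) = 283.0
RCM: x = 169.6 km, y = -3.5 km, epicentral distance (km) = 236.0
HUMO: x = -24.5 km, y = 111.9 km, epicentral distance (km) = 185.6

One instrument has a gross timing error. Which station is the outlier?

HUMO

Solve using three stations at a time. Using PKD, DUG, RCM (subtract circle equations pairwise → linear system) gives (x, y) ≈ (-39.0, -113.9).
Distances from that point to each station vs reported:
  PKD: calculated 183.8 vs reported 183.8 → residual 0.0 km
  DUG: calculated 283.0 vs reported 283.0 → residual 0.0 km
  RCM: calculated 236.0 vs reported 236.0 → residual 0.0 km
  HUMO: calculated 226.3 vs reported 185.6 → residual 40.7 km
PKD, DUG, RCM are mutually consistent (residuals ≈ 0); HUMO is off by 40.7 km.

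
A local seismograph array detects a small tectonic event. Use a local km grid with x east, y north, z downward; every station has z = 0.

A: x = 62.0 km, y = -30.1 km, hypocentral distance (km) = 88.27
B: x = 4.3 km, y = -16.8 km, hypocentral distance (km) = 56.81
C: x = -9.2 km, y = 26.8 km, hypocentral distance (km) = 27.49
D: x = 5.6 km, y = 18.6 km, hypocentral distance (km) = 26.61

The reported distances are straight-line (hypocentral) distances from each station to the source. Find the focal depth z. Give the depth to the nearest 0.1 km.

19.7 km

Each station gives a sphere (x−x_i)² + (y−y_i)² + z² = d_i² (stations at z=0).
Subtracting the A sphere from B and C: z² cancels, leaving linear equations in x and y:
-115.4 x + 26.6 y = 114.94
-142.4 x + 113.8 y = 3088.76
Solving: x ≈ 7.393, y ≈ 36.392 km (keep extra digits for the depth step; rounded: 7.4, 36.4).
Then from the A sphere: z² = 88.27² − (x − 62.0)² − (y + 30.1)² with x = 7.393, y = 36.392, so z ≈ 19.710 ≈ 19.7 km.
Check against D (with the unrounded solution): distance 26.61 ≈ 26.61 km. ✓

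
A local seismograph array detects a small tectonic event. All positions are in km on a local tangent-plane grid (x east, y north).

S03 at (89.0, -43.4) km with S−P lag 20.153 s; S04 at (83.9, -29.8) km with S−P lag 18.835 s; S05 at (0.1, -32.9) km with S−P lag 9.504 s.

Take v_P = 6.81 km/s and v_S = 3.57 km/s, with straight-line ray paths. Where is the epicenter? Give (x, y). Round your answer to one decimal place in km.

-48.7 km east, 19.1 km north

Distance from S−P lag: d = Δt · v_P v_S / (v_P − v_S) = Δt · (6.81·3.57)/(6.81−3.57) ≈ 7.5036·Δt.
So d_S03 = 151.22, d_S04 = 141.33, d_S05 = 71.31 km.
Circle about each station: (x − 89.0)² + (y + 43.4)² = 151.22²; (x − 83.9)² + (y + 29.8)² = 141.33²; (x − 0.1)² + (y + 32.9)² = 71.31².
Subtracting pairs of circle equations eliminates x²+y² and gives linear equations (the radical axes):
-10.2 x + 27.2 y = 1016.01
-177.8 x + 21.0 y = 9060.23
Solving the 2×2 system: x ≈ -48.7, y ≈ 19.1 km.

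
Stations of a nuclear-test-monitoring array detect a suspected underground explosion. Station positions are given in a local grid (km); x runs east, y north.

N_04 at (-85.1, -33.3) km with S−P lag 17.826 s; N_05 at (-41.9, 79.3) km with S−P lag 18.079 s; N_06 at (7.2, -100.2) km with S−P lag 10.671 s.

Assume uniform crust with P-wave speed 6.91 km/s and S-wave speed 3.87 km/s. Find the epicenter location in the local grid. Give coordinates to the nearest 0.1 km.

Distance from S−P lag: d = Δt · v_P v_S / (v_P − v_S) = Δt · (6.91·3.87)/(6.91−3.87) ≈ 8.7966·Δt.
So d_N_04 = 156.81, d_N_05 = 159.03, d_N_06 = 93.87 km.
Circle about each station: (x + 85.1)² + (y + 33.3)² = 156.81²; (x + 41.9)² + (y − 79.3)² = 159.03²; (x − 7.2)² + (y + 100.2)² = 93.87².
Subtracting the N_04 equation from the N_05 and N_06 equations removes the quadratic terms:
86.4 x + 225.2 y = -1007.96
184.6 x − 133.8 y = 17518.78
Solving the 2×2 system: x ≈ 71.7, y ≈ -32.0 km.
Check against N_04 (with the unrounded x, y): √((x + 85.1)²+(y + 33.3)²) = 156.82 ≈ 156.81 km. ✓

71.7 km east, -32.0 km north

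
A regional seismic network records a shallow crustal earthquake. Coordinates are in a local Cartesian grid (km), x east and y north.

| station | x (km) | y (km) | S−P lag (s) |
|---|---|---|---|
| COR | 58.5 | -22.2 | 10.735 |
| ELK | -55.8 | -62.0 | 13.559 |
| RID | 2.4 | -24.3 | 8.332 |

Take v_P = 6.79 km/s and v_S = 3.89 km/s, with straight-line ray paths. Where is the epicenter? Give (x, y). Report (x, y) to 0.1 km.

-6.2 km east, 51.1 km north

Distance from S−P lag: d = Δt · v_P v_S / (v_P − v_S) = Δt · (6.79·3.89)/(6.79−3.89) ≈ 9.1080·Δt.
So d_COR = 97.77, d_ELK = 123.49, d_RID = 75.89 km.
Circle about each station: (x − 58.5)² + (y + 22.2)² = 97.77²; (x + 55.8)² + (y + 62.0)² = 123.49²; (x − 2.4)² + (y + 24.3)² = 75.89².
Subtracting pairs of circle equations eliminates x²+y² and gives linear equations (the radical axes):
-228.6 x − 79.6 y = -2648.26
-112.2 x − 4.2 y = 480.84
Solving the 2×2 system: x ≈ -6.2, y ≈ 51.1 km.
Check against COR (with the unrounded x, y): √((x − 58.5)²+(y + 22.2)²) = 97.74 ≈ 97.77 km. ✓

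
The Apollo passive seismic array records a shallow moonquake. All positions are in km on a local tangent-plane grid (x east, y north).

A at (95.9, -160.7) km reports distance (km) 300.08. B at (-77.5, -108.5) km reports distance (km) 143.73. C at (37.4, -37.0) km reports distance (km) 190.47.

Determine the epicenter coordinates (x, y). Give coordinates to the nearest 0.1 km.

Circle about each station: (x − 95.9)² + (y + 160.7)² = 300.08²; (x + 77.5)² + (y + 108.5)² = 143.73²; (x − 37.4)² + (y + 37.0)² = 190.47².
Subtracting pairs of circle equations eliminates x²+y² and gives linear equations (the radical axes):
-346.8 x + 104.4 y = 52146.89
-117.0 x + 247.4 y = 21515.65
Solving the 2×2 system: x ≈ -144.8, y ≈ 18.5 km.

(-144.8, 18.5)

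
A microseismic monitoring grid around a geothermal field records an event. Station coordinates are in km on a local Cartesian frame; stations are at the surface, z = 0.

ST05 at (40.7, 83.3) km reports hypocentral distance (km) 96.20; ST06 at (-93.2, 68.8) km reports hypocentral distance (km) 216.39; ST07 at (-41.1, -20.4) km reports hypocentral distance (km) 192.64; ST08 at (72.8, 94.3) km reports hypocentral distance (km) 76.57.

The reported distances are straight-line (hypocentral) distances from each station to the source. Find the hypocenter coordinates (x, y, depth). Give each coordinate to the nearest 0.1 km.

Each station gives a sphere (x−x_i)² + (y−y_i)² + z² = d_i² (stations at z=0).
Subtracting the ST05 sphere from ST06 and ST07: z² cancels, leaving linear equations in x and y:
-267.8 x − 29.0 y = -32745.89
-163.6 x − 207.4 y = -34345.74
Solving: x ≈ 114.090, y ≈ 75.606 km (keep extra digits for the depth step; rounded: 114.1, 75.6).
Then from the ST05 sphere: z² = 96.20² − (x − 40.7)² − (y − 83.3)² with x = 114.090, y = 75.606, so z ≈ 61.718 ≈ 61.7 km.

(114.1, 75.6, 61.7)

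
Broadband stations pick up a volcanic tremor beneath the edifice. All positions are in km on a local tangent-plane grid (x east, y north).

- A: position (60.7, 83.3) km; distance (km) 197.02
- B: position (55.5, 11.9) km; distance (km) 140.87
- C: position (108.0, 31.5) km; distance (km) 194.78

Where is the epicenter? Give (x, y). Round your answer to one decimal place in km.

Circle about each station: (x − 60.7)² + (y − 83.3)² = 197.02²; (x − 55.5)² + (y − 11.9)² = 140.87²; (x − 108.0)² + (y − 31.5)² = 194.78².
Subtracting pairs of circle equations eliminates x²+y² and gives linear equations (the radical axes):
-10.4 x − 142.8 y = 11571.00
94.6 x − 103.6 y = 2910.50
Solving the 2×2 system: x ≈ -53.7, y ≈ -77.1 km.

(-53.7, -77.1)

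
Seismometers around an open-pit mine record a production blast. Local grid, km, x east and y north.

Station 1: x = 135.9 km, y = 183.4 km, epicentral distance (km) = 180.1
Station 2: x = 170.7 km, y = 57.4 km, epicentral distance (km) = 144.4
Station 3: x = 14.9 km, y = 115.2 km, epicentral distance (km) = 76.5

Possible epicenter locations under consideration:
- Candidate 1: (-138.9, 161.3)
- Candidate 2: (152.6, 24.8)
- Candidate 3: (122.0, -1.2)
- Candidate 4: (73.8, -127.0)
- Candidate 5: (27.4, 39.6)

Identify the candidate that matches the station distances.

Candidate 5

For each candidate, compare |candidate − station| to the reported distance:
Candidate 1: residuals Station 1 95.6, Station 2 182.2, Station 3 84.1 → max 182.2 km
Candidate 2: residuals Station 1 20.6, Station 2 107.1, Station 3 88.2 → max 107.1 km
Candidate 3: residuals Station 1 5.0, Station 2 68.2, Station 3 81.7 → max 81.7 km
Candidate 4: residuals Station 1 136.5, Station 2 63.9, Station 3 172.8 → max 172.8 km
Candidate 5: residuals Station 1 0.0, Station 2 0.0, Station 3 0.1 → max 0.1 km
Only Candidate 5 has all residuals ≈ 0.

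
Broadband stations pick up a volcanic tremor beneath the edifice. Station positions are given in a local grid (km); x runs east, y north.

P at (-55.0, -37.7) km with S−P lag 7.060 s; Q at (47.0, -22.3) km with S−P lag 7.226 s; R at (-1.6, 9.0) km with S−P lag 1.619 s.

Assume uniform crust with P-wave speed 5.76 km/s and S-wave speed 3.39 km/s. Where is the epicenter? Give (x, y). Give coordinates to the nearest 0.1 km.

x ≈ -9.0 km, y ≈ -2.1 km

Distance from S−P lag: d = Δt · v_P v_S / (v_P − v_S) = Δt · (5.76·3.39)/(5.76−3.39) ≈ 8.2390·Δt.
So d_P = 58.17, d_Q = 59.53, d_R = 13.34 km.
Circle about each station: (x + 55.0)² + (y + 37.7)² = 58.17²; (x − 47.0)² + (y + 22.3)² = 59.53²; (x + 1.6)² + (y − 9.0)² = 13.34².
Subtracting pairs of circle equations eliminates x²+y² and gives linear equations (the radical axes):
204.0 x + 30.8 y = -1900.07
106.8 x + 93.4 y = -1156.94
Solving the 2×2 system: x ≈ -9.0, y ≈ -2.1 km.
Check against P (with the unrounded x, y): √((x + 55.0)²+(y + 37.7)²) = 58.17 ≈ 58.17 km. ✓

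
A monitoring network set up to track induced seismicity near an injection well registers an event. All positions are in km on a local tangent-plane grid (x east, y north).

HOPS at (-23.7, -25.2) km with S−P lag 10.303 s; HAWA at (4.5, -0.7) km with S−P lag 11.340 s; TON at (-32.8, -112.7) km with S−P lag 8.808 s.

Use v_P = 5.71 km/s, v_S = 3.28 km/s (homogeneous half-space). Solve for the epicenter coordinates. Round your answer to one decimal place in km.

29.0 km east, -84.6 km north

Distance from S−P lag: d = Δt · v_P v_S / (v_P − v_S) = Δt · (5.71·3.28)/(5.71−3.28) ≈ 7.7073·Δt.
So d_HOPS = 79.41, d_HAWA = 87.40, d_TON = 67.89 km.
Circle about each station: (x + 23.7)² + (y + 25.2)² = 79.41²; (x − 4.5)² + (y + 0.7)² = 87.40²; (x + 32.8)² + (y + 112.7)² = 67.89².
Subtracting the HOPS equation from the HAWA and TON equations removes the quadratic terms:
56.4 x + 49.0 y = -2508.80
-18.2 x − 175.0 y = 14277.30
Solving the 2×2 system: x ≈ 29.0, y ≈ -84.6 km.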